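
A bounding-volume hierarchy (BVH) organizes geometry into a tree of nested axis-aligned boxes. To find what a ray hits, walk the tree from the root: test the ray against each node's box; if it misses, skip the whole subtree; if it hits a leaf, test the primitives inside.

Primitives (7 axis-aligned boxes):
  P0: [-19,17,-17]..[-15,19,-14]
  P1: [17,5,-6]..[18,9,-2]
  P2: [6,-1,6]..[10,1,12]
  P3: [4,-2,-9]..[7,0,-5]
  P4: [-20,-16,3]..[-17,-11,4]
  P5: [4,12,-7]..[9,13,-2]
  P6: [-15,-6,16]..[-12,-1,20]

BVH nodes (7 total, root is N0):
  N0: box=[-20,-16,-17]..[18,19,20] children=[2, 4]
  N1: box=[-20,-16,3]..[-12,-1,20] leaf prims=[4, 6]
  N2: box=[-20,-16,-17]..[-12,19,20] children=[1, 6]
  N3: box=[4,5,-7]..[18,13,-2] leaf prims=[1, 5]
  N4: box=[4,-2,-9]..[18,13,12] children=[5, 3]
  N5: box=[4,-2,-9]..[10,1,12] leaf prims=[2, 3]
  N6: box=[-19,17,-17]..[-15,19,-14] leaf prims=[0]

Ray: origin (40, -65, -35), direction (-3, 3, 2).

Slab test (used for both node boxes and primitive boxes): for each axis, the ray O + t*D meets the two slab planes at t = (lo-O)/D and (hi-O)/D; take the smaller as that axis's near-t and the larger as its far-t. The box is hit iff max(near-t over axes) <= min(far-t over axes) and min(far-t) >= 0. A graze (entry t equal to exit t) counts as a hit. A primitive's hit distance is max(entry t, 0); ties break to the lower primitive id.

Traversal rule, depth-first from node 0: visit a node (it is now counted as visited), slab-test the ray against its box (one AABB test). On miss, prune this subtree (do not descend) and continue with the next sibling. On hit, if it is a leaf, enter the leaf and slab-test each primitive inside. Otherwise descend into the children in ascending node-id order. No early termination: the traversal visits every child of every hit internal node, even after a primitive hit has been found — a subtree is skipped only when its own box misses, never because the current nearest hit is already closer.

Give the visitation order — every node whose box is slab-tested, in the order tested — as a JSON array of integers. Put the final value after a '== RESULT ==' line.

Walk:
N0 x:[22/3,20] y:[49/3,28] z:[9,55/2] -> hit [49/3,20], descend [2, 4]
  N2 x:[52/3,20] y:[49/3,28] z:[9,55/2] -> hit [52/3,20], descend [1, 6]
    N1 x:[52/3,20] y:[49/3,64/3] z:[19,55/2] -> hit [19,20] leaf, test {P4(miss), P6(miss)}
    N6 x:[55/3,59/3] y:[82/3,28] z:[9,21/2] -> miss, prune
  N4 x:[22/3,12] y:[21,26] z:[13,47/2] -> miss, prune

Summary -> nodes [0, 2, 1, 6, 4]; box-tests=5; leaf-entries=1; first=miss

== RESULT ==
[0, 2, 1, 6, 4]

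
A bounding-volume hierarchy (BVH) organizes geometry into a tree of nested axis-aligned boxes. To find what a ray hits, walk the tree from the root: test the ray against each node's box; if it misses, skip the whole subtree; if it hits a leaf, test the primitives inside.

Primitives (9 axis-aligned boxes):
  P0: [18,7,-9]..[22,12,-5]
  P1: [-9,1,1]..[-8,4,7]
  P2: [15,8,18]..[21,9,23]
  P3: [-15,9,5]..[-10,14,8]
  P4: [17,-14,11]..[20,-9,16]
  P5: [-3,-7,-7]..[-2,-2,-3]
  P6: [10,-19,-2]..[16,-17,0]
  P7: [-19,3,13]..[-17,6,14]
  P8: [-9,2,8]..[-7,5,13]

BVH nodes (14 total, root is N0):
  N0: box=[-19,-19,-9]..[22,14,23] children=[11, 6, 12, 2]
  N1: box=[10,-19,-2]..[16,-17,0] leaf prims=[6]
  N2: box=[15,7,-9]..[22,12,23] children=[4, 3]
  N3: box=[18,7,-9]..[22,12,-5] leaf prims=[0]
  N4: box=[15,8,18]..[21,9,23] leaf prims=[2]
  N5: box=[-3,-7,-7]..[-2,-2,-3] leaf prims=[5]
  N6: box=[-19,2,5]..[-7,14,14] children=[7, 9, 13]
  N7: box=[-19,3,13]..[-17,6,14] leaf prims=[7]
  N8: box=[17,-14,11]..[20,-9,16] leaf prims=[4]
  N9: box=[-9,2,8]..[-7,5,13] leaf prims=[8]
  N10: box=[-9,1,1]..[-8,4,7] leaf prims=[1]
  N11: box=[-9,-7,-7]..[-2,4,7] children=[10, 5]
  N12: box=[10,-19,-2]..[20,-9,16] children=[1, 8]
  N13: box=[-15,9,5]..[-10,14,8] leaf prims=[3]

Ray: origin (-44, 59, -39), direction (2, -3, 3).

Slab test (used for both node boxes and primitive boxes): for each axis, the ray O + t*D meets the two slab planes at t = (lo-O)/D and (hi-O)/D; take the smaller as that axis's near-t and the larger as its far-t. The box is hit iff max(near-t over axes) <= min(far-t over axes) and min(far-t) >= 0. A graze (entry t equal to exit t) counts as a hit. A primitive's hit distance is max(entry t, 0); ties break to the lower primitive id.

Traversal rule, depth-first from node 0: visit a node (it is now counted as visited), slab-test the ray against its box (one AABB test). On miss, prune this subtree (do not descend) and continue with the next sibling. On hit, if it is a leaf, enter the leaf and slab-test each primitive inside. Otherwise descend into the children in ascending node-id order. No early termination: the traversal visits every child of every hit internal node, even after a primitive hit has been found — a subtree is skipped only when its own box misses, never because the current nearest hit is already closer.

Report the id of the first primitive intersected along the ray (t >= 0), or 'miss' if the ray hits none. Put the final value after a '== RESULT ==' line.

Walk:
N0 x:[25/2,33] y:[15,26] z:[10,62/3] -> hit [15,62/3], descend [2, 6, 11, 12]
  N2 x:[59/2,33] y:[47/3,52/3] z:[10,62/3] -> miss, prune
  N6 x:[25/2,37/2] y:[15,19] z:[44/3,53/3] -> hit [15,53/3], descend [7, 9, 13]
    N7 x:[25/2,27/2] y:[53/3,56/3] z:[52/3,53/3] -> miss, prune
    N9 x:[35/2,37/2] y:[18,19] z:[47/3,52/3] -> miss, prune
    N13 x:[29/2,17] y:[15,50/3] z:[44/3,47/3] -> hit [15,47/3] leaf, test {P3@t=15}
  N11 x:[35/2,21] y:[55/3,22] z:[32/3,46/3] -> miss, prune
  N12 x:[27,32] y:[68/3,26] z:[37/3,55/3] -> miss, prune

order=[0, 2, 6, 7, 9, 13, 11, 12]  |boxes|=8  |leaves|=1  hit=P3

== RESULT ==
3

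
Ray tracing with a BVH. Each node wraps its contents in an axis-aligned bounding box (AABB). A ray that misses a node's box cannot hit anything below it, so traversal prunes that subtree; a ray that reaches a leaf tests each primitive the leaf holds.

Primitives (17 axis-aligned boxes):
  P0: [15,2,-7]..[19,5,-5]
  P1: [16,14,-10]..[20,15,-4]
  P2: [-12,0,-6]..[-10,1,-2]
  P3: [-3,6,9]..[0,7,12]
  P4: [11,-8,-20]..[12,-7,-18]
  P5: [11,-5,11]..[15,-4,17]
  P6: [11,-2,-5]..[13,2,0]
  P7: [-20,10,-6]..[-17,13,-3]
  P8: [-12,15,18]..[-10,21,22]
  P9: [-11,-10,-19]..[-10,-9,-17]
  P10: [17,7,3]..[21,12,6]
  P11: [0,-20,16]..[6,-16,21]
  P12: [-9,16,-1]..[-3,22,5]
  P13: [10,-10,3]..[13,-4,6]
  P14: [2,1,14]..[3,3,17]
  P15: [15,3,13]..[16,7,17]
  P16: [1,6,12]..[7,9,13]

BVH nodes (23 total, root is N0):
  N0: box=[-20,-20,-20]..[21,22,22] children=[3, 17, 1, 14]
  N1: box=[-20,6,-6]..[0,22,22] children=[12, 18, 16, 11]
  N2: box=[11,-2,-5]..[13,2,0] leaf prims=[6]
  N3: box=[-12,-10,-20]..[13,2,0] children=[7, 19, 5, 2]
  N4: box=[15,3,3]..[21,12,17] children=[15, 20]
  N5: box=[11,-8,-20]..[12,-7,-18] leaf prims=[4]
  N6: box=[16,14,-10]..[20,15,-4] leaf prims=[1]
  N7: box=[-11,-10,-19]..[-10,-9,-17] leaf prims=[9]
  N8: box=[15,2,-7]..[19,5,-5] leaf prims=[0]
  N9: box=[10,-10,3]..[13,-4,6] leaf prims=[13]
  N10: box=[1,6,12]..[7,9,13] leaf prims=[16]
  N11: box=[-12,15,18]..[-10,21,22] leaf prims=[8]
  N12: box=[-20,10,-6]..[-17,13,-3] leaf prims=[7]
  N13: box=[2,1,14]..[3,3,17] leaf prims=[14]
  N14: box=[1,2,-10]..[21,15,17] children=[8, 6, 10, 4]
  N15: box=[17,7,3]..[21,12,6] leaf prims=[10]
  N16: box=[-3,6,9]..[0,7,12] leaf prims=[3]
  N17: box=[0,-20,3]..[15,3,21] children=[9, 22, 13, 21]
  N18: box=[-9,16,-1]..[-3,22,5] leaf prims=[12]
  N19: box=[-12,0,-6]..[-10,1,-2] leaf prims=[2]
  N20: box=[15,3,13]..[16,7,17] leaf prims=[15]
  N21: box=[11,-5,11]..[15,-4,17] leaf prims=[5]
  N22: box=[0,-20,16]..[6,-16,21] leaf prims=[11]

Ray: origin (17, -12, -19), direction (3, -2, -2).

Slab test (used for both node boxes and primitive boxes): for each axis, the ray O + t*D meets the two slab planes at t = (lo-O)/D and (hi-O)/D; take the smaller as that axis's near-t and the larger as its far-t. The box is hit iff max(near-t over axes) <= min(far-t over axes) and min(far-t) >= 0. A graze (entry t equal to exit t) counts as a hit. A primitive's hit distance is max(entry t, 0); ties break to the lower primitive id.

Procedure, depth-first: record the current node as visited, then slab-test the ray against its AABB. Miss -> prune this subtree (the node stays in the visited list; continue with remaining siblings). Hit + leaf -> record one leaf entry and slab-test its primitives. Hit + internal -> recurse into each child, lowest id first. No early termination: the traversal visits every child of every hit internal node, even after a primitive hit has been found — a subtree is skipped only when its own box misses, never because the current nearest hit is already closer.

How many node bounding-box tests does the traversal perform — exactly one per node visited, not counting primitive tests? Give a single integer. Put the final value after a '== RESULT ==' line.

Walk:
N0 x:[-37/3,4/3] y:[-17,4] z:[-41/2,1/2] -> hit [-37/3,1/2], descend [1, 3, 14, 17]
  N1 x:[-37/3,-17/3] y:[-17,-9] z:[-41/2,-13/2] -> miss, prune
  N3 x:[-29/3,-4/3] y:[-7,-1] z:[-19/2,1/2] -> miss, prune
  N14 x:[-16/3,4/3] y:[-27/2,-7] z:[-18,-9/2] -> miss, prune
  N17 x:[-17/3,-2/3] y:[-15/2,4] z:[-20,-11] -> miss, prune

Visited [0, 1, 3, 14, 17]. Tests: 5 box, 0 leaf. Nearest: miss.

== RESULT ==
5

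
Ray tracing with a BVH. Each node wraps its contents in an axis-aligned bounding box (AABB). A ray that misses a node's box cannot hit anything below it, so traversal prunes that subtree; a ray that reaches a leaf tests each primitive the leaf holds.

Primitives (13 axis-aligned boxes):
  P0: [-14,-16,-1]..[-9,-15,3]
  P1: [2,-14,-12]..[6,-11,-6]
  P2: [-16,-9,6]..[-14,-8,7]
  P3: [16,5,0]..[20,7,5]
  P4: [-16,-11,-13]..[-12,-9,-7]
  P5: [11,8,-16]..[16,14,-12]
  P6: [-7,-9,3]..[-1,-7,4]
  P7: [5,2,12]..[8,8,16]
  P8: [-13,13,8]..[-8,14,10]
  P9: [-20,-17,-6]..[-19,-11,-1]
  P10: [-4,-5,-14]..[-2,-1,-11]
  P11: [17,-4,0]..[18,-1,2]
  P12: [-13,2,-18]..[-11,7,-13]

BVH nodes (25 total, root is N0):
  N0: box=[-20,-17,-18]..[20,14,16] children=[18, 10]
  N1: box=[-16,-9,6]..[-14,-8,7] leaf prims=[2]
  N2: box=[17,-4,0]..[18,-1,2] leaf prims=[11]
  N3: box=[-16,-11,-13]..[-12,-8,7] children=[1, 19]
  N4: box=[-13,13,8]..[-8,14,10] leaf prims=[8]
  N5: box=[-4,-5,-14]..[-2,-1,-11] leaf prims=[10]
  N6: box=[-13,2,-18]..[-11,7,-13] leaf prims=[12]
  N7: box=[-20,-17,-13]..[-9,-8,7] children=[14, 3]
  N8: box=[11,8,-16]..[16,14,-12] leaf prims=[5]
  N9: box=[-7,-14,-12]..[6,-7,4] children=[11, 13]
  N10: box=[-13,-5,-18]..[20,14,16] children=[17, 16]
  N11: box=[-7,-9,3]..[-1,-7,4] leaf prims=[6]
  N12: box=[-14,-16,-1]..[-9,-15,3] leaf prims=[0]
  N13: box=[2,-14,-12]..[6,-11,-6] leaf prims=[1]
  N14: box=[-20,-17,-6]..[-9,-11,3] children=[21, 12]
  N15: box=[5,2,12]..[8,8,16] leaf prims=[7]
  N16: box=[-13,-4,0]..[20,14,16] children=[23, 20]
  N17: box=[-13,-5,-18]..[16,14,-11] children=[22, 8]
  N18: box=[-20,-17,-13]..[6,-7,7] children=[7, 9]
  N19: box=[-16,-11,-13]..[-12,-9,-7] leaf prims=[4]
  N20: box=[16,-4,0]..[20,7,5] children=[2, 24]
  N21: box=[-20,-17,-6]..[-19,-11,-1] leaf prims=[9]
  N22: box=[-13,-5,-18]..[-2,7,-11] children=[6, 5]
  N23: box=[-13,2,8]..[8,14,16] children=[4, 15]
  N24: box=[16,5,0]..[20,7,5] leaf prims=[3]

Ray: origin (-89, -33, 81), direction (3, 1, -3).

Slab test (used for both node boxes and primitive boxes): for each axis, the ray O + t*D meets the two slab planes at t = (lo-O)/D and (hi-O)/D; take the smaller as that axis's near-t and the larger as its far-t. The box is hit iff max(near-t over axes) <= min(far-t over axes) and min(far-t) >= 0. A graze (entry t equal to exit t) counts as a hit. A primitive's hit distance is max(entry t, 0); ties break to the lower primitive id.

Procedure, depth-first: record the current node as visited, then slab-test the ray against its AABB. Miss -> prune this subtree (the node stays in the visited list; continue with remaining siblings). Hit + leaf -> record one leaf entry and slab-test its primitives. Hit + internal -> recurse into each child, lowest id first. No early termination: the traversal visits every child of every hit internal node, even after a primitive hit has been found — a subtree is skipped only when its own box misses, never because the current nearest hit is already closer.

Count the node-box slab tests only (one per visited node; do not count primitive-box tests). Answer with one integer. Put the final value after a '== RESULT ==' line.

Traverse from the root:
N0 x:[23,109/3] y:[16,47] z:[65/3,33] -> hit [23,33], descend [10, 18]
  N10 x:[76/3,109/3] y:[28,47] z:[65/3,33] -> hit [28,33], descend [16, 17]
    N16 x:[76/3,109/3] y:[29,47] z:[65/3,27] -> miss, prune
    N17 x:[76/3,35] y:[28,47] z:[92/3,33] -> hit [92/3,33], descend [8, 22]
      N8 x:[100/3,35] y:[41,47] z:[31,97/3] -> miss, prune
      N22 x:[76/3,29] y:[28,40] z:[92/3,33] -> miss, prune
  N18 x:[23,95/3] y:[16,26] z:[74/3,94/3] -> hit [74/3,26], descend [7, 9]
    N7 x:[23,80/3] y:[16,25] z:[74/3,94/3] -> hit [74/3,25], descend [3, 14]
      N3 x:[73/3,77/3] y:[22,25] z:[74/3,94/3] -> hit [74/3,25], descend [1, 19]
        N1 x:[73/3,25] y:[24,25] z:[74/3,25] -> hit [74/3,25] leaf, test {P2@t=74/3}
        N19 x:[73/3,77/3] y:[22,24] z:[88/3,94/3] -> miss, prune
      N14 x:[23,80/3] y:[16,22] z:[26,29] -> miss, prune
    N9 x:[82/3,95/3] y:[19,26] z:[77/3,31] -> miss, prune

13 AABB tests over nodes [0, 10, 16, 17, 8, 22, 18, 7, 3, 1, 19, 14, 9]; 1 leaf entered; closest P2.

== RESULT ==
13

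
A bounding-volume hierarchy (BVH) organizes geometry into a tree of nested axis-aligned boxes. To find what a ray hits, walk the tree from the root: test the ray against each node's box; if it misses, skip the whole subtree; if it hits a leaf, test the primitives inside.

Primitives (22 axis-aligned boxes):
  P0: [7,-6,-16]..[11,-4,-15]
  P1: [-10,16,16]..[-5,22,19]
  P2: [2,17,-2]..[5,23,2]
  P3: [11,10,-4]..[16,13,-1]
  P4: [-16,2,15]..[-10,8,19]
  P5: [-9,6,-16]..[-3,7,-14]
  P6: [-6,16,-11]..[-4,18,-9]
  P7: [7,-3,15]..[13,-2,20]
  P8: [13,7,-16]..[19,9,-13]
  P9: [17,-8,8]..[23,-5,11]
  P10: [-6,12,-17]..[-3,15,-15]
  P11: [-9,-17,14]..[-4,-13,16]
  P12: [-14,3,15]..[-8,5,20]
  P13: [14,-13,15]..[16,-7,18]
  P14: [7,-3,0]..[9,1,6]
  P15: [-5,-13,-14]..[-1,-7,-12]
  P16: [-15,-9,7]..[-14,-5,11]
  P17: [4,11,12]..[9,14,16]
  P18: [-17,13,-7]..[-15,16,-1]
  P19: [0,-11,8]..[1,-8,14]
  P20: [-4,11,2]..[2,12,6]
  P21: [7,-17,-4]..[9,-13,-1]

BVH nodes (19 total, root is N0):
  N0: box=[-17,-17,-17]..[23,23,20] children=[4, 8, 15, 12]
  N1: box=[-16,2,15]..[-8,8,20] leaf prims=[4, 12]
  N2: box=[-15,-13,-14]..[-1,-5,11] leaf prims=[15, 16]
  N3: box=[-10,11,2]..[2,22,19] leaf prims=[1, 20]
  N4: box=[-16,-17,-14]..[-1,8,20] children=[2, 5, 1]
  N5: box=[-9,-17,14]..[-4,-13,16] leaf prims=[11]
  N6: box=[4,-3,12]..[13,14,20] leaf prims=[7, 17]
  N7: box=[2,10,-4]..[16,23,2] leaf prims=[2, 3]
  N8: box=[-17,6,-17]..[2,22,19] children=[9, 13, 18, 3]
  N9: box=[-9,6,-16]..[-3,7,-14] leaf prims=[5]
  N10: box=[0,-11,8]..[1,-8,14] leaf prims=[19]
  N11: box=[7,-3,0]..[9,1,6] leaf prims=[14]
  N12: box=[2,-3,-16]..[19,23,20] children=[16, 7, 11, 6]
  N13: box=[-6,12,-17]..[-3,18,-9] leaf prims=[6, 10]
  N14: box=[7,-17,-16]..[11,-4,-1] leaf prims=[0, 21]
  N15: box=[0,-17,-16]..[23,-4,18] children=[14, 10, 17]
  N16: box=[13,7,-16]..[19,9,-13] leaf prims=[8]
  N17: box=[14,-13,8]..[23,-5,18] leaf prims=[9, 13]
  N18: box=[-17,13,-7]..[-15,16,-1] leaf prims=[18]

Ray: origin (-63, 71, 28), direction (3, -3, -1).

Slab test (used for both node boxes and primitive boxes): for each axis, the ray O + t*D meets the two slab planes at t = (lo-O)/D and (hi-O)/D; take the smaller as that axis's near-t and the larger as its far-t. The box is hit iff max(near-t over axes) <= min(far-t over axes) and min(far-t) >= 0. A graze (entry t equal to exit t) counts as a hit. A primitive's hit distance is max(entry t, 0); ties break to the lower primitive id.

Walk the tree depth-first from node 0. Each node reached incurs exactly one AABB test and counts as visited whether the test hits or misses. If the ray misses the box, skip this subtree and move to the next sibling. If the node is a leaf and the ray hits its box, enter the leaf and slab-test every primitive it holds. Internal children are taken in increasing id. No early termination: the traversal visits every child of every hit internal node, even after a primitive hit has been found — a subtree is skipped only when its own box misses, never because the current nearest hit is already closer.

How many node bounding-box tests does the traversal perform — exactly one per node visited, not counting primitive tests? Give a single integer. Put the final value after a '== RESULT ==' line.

Trace the traversal:
N0 x:[46/3,86/3] y:[16,88/3] z:[8,45] -> hit [16,86/3], descend [4, 8, 12, 15]
  N4 x:[47/3,62/3] y:[21,88/3] z:[8,42] -> miss, prune
  N8 x:[46/3,65/3] y:[49/3,65/3] z:[9,45] -> hit [49/3,65/3], descend [3, 9, 13, 18]
    N3 x:[53/3,65/3] y:[49/3,20] z:[9,26] -> hit [53/3,20] leaf, test {P1(miss), P20(miss)}
    N9 x:[18,20] y:[64/3,65/3] z:[42,44] -> miss, prune
    N13 x:[19,20] y:[53/3,59/3] z:[37,45] -> miss, prune
    N18 x:[46/3,16] y:[55/3,58/3] z:[29,35] -> miss, prune
  N12 x:[65/3,82/3] y:[16,74/3] z:[8,44] -> hit [65/3,74/3], descend [6, 7, 11, 16]
    N6 x:[67/3,76/3] y:[19,74/3] z:[8,16] -> miss, prune
    N7 x:[65/3,79/3] y:[16,61/3] z:[26,32] -> miss, prune
    N11 x:[70/3,24] y:[70/3,74/3] z:[22,28] -> hit [70/3,24] leaf, test {P14@t=70/3}
    N16 x:[76/3,82/3] y:[62/3,64/3] z:[41,44] -> miss, prune
  N15 x:[21,86/3] y:[25,88/3] z:[10,44] -> hit [25,86/3], descend [10, 14, 17]
    N10 x:[21,64/3] y:[79/3,82/3] z:[14,20] -> miss, prune
    N14 x:[70/3,74/3] y:[25,88/3] z:[29,44] -> miss, prune
    N17 x:[77/3,86/3] y:[76/3,28] z:[10,20] -> miss, prune

16 AABB tests over nodes [0, 4, 8, 3, 9, 13, 18, 12, 6, 7, 11, 16, 15, 10, 14, 17]; 2 leaves entered; closest P14.

== RESULT ==
16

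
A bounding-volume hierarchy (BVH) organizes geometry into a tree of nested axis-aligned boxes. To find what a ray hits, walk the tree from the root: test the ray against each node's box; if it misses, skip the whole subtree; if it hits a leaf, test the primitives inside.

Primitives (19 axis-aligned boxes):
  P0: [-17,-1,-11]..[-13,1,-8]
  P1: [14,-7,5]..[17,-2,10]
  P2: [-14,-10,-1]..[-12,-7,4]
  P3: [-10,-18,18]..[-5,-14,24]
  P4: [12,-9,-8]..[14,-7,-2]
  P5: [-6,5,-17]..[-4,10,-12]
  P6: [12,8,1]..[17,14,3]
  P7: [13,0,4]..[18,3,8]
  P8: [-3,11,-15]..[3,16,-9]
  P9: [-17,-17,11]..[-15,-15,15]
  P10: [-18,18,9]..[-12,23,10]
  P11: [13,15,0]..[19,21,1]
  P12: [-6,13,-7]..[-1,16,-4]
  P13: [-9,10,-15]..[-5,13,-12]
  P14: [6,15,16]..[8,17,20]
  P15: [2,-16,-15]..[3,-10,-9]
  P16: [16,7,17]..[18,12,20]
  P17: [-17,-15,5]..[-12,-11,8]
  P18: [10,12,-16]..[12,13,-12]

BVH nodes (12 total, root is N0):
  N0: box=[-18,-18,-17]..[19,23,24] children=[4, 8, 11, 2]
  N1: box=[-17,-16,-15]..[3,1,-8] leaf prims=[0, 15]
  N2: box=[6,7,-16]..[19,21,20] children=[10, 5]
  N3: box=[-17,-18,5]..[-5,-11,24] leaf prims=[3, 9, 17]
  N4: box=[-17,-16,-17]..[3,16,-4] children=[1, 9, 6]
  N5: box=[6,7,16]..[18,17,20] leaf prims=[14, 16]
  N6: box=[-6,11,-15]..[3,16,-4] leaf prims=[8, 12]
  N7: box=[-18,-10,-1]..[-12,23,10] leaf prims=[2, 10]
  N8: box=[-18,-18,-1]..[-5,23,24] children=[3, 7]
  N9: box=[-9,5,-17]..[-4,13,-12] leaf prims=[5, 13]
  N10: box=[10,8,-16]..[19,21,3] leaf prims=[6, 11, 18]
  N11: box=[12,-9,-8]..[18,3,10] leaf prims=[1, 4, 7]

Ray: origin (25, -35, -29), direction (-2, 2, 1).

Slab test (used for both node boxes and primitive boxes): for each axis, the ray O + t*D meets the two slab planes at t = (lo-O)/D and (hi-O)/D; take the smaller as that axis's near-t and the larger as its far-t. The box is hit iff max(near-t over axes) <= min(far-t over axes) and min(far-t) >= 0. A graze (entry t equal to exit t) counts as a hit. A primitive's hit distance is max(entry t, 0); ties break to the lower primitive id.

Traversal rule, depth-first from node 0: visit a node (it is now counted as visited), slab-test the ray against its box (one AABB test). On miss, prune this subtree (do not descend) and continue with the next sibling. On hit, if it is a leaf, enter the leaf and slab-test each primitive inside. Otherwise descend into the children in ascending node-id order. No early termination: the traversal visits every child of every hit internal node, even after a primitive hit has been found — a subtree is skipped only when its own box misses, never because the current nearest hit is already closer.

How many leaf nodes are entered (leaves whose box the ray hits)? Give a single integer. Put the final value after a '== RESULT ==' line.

Trace the traversal:
N0 x:[3,43/2] y:[17/2,29] z:[12,53] -> hit [12,43/2], descend [2, 4, 8, 11]
  N2 x:[3,19/2] y:[21,28] z:[13,49] -> miss, prune
  N4 x:[11,21] y:[19/2,51/2] z:[12,25] -> hit [12,21], descend [1, 6, 9]
    N1 x:[11,21] y:[19/2,18] z:[14,21] -> hit [14,18] leaf, test {P0(miss), P15(miss)}
    N6 x:[11,31/2] y:[23,51/2] z:[14,25] -> miss, prune
    N9 x:[29/2,17] y:[20,24] z:[12,17] -> miss, prune
  N8 x:[15,43/2] y:[17/2,29] z:[28,53] -> miss, prune
  N11 x:[7/2,13/2] y:[13,19] z:[21,39] -> miss, prune

order=[0, 2, 4, 1, 6, 9, 8, 11]  |boxes|=8  |leaves|=1  hit=miss

== RESULT ==
1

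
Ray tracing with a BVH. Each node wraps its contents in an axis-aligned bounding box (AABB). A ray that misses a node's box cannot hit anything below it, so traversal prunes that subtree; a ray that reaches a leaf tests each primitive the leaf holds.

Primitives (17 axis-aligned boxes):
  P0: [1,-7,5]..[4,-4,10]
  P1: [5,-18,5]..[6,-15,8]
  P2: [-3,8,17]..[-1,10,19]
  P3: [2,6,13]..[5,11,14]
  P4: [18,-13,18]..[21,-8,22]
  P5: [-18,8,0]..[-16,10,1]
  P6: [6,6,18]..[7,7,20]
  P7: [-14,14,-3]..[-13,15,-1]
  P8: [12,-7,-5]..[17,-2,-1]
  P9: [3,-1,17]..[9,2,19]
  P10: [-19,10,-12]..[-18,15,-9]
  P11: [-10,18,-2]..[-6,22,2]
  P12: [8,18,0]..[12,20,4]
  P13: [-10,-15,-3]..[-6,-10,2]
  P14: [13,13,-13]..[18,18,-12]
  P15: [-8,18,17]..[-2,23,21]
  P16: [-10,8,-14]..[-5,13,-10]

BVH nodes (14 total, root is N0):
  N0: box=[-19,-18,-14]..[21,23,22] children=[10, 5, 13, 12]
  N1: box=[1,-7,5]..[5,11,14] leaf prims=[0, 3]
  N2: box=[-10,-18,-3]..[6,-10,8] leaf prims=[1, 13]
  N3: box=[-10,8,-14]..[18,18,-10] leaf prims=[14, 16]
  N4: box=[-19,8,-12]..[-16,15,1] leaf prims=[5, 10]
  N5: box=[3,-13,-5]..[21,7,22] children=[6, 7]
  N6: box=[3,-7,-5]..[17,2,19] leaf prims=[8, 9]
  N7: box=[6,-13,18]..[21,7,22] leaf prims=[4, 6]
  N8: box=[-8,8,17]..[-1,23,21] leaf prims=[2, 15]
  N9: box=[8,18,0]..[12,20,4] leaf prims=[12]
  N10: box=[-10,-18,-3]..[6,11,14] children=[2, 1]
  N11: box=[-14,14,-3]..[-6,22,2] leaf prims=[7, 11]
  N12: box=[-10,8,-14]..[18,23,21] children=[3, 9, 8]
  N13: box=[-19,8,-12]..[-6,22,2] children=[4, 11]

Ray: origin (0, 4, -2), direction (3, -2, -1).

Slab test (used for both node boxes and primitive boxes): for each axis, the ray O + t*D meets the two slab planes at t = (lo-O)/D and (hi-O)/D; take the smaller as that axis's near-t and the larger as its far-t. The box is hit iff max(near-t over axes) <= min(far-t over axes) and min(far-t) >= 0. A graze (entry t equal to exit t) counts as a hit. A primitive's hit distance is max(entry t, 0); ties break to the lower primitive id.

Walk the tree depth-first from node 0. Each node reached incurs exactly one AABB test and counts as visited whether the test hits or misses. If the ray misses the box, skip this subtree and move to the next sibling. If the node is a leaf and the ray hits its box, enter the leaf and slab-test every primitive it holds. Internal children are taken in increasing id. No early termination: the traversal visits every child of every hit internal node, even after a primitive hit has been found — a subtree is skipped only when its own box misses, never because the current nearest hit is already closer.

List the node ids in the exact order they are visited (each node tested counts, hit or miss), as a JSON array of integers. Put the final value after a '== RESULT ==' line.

Traverse from the root:
N0 x:[-19/3,7] y:[-19/2,11] z:[-24,12] -> hit [-19/3,7], descend [5, 10, 12, 13]
  N5 x:[1,7] y:[-3/2,17/2] z:[-24,3] -> hit [1,3], descend [6, 7]
    N6 x:[1,17/3] y:[1,11/2] z:[-21,3] -> hit [1,3] leaf, test {P8(miss), P9(miss)}
    N7 x:[2,7] y:[-3/2,17/2] z:[-24,-20] -> miss, prune
  N10 x:[-10/3,2] y:[-7/2,11] z:[-16,1] -> hit [-10/3,1], descend [1, 2]
    N1 x:[1/3,5/3] y:[-7/2,11/2] z:[-16,-7] -> miss, prune
    N2 x:[-10/3,2] y:[7,11] z:[-10,1] -> miss, prune
  N12 x:[-10/3,6] y:[-19/2,-2] z:[-23,12] -> miss, prune
  N13 x:[-19/3,-2] y:[-9,-2] z:[-4,10] -> miss, prune

9 AABB tests over nodes [0, 5, 6, 7, 10, 1, 2, 12, 13]; 1 leaf entered; closest miss.

== RESULT ==
[0, 5, 6, 7, 10, 1, 2, 12, 13]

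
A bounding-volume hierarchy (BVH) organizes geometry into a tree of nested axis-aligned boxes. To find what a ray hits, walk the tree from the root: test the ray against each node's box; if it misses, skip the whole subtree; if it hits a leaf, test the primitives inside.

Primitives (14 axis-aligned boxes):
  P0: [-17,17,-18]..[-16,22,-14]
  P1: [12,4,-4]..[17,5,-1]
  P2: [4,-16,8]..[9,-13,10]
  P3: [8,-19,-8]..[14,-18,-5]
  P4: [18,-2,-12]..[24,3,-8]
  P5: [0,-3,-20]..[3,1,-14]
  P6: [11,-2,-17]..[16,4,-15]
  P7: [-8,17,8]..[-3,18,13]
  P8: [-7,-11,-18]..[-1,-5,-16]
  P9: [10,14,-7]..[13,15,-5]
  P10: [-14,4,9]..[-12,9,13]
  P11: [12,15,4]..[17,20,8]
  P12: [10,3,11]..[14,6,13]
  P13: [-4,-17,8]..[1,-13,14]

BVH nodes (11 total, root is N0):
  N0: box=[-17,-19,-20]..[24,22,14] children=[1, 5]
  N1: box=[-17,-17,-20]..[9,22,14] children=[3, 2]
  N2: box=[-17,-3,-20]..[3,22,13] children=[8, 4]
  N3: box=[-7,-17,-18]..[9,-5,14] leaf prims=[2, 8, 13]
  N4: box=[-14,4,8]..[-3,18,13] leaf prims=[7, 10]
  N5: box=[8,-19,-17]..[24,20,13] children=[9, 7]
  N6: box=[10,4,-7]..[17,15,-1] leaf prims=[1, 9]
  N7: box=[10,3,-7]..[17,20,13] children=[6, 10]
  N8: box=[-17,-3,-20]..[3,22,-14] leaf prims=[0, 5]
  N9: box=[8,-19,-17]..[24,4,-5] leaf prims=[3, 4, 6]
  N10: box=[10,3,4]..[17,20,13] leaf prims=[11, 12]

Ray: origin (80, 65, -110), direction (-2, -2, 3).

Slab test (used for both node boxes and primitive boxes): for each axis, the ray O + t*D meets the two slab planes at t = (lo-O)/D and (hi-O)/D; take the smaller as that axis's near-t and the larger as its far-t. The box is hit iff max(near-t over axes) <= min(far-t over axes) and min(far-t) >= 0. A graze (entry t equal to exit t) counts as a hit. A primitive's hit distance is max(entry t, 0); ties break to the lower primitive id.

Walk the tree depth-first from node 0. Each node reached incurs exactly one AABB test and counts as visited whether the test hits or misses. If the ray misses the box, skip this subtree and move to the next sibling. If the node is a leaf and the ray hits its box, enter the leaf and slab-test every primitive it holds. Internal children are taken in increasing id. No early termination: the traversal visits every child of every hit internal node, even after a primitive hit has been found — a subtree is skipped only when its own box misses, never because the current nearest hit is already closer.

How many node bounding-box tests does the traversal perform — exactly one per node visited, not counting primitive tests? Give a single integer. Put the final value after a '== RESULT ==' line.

Walk:
N0 x:[28,97/2] y:[43/2,42] z:[30,124/3] -> hit [30,124/3], descend [1, 5]
  N1 x:[71/2,97/2] y:[43/2,41] z:[30,124/3] -> hit [71/2,41], descend [2, 3]
    N2 x:[77/2,97/2] y:[43/2,34] z:[30,41] -> miss, prune
    N3 x:[71/2,87/2] y:[35,41] z:[92/3,124/3] -> hit [71/2,41] leaf, test {P2(miss), P8(miss), P13@t=79/2}
  N5 x:[28,36] y:[45/2,42] z:[31,41] -> hit [31,36], descend [7, 9]
    N7 x:[63/2,35] y:[45/2,31] z:[103/3,41] -> miss, prune
    N9 x:[28,36] y:[61/2,42] z:[31,35] -> hit [31,35] leaf, test {P3(miss), P4(miss), P6(miss)}

Summary -> nodes [0, 1, 2, 3, 5, 7, 9]; box-tests=7; leaf-entries=2; first=P13

== RESULT ==
7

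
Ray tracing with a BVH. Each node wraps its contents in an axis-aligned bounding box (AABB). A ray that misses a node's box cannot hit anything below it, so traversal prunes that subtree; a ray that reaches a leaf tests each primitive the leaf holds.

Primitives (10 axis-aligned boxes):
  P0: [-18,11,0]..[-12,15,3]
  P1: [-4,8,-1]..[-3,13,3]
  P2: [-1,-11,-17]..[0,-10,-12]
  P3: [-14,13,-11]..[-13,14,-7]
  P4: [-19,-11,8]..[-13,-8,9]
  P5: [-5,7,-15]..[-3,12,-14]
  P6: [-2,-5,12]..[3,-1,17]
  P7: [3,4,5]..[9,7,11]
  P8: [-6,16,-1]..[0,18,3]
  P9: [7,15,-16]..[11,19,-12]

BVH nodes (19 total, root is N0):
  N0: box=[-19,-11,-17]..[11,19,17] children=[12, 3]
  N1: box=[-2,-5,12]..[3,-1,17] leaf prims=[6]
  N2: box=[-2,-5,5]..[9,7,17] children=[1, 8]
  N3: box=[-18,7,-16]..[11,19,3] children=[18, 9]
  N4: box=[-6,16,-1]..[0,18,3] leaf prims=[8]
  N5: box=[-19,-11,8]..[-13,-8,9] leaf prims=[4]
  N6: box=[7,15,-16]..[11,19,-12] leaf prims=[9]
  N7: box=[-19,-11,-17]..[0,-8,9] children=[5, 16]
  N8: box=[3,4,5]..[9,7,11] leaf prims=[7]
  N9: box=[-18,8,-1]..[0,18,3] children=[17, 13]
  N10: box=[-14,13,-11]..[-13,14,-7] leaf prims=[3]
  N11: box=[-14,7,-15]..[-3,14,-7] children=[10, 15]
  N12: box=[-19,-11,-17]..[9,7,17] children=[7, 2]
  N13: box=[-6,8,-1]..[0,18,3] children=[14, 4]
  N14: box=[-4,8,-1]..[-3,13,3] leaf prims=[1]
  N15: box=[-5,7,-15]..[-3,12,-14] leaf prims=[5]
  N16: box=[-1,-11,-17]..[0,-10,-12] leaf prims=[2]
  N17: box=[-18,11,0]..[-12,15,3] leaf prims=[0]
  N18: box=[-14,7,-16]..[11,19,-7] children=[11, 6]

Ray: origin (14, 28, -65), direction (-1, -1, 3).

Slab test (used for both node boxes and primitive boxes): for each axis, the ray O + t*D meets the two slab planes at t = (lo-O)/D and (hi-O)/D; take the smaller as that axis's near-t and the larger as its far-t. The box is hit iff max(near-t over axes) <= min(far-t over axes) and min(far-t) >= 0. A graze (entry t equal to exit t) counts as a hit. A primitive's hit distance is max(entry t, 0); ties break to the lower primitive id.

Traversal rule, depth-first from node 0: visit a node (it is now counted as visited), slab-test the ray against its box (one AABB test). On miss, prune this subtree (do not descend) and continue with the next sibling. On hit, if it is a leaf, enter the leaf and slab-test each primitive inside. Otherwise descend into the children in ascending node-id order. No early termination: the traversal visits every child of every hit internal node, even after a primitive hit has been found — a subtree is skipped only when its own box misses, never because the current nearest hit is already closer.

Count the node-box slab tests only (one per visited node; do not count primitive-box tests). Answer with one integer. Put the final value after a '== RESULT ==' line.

Traverse from the root:
N0 x:[3,33] y:[9,39] z:[16,82/3] -> hit [16,82/3], descend [3, 12]
  N3 x:[3,32] y:[9,21] z:[49/3,68/3] -> hit [49/3,21], descend [9, 18]
    N9 x:[14,32] y:[10,20] z:[64/3,68/3] -> miss, prune
    N18 x:[3,28] y:[9,21] z:[49/3,58/3] -> hit [49/3,58/3], descend [6, 11]
      N6 x:[3,7] y:[9,13] z:[49/3,53/3] -> miss, prune
      N11 x:[17,28] y:[14,21] z:[50/3,58/3] -> hit [17,58/3], descend [10, 15]
        N10 x:[27,28] y:[14,15] z:[18,58/3] -> miss, prune
        N15 x:[17,19] y:[16,21] z:[50/3,17] -> hit [17,17] leaf, test {P5@t=17}
  N12 x:[5,33] y:[21,39] z:[16,82/3] -> hit [21,82/3], descend [2, 7]
    N2 x:[5,16] y:[21,33] z:[70/3,82/3] -> miss, prune
    N7 x:[14,33] y:[36,39] z:[16,74/3] -> miss, prune

11 AABB tests over nodes [0, 3, 9, 18, 6, 11, 10, 15, 12, 2, 7]; 1 leaf entered; closest P5.

== RESULT ==
11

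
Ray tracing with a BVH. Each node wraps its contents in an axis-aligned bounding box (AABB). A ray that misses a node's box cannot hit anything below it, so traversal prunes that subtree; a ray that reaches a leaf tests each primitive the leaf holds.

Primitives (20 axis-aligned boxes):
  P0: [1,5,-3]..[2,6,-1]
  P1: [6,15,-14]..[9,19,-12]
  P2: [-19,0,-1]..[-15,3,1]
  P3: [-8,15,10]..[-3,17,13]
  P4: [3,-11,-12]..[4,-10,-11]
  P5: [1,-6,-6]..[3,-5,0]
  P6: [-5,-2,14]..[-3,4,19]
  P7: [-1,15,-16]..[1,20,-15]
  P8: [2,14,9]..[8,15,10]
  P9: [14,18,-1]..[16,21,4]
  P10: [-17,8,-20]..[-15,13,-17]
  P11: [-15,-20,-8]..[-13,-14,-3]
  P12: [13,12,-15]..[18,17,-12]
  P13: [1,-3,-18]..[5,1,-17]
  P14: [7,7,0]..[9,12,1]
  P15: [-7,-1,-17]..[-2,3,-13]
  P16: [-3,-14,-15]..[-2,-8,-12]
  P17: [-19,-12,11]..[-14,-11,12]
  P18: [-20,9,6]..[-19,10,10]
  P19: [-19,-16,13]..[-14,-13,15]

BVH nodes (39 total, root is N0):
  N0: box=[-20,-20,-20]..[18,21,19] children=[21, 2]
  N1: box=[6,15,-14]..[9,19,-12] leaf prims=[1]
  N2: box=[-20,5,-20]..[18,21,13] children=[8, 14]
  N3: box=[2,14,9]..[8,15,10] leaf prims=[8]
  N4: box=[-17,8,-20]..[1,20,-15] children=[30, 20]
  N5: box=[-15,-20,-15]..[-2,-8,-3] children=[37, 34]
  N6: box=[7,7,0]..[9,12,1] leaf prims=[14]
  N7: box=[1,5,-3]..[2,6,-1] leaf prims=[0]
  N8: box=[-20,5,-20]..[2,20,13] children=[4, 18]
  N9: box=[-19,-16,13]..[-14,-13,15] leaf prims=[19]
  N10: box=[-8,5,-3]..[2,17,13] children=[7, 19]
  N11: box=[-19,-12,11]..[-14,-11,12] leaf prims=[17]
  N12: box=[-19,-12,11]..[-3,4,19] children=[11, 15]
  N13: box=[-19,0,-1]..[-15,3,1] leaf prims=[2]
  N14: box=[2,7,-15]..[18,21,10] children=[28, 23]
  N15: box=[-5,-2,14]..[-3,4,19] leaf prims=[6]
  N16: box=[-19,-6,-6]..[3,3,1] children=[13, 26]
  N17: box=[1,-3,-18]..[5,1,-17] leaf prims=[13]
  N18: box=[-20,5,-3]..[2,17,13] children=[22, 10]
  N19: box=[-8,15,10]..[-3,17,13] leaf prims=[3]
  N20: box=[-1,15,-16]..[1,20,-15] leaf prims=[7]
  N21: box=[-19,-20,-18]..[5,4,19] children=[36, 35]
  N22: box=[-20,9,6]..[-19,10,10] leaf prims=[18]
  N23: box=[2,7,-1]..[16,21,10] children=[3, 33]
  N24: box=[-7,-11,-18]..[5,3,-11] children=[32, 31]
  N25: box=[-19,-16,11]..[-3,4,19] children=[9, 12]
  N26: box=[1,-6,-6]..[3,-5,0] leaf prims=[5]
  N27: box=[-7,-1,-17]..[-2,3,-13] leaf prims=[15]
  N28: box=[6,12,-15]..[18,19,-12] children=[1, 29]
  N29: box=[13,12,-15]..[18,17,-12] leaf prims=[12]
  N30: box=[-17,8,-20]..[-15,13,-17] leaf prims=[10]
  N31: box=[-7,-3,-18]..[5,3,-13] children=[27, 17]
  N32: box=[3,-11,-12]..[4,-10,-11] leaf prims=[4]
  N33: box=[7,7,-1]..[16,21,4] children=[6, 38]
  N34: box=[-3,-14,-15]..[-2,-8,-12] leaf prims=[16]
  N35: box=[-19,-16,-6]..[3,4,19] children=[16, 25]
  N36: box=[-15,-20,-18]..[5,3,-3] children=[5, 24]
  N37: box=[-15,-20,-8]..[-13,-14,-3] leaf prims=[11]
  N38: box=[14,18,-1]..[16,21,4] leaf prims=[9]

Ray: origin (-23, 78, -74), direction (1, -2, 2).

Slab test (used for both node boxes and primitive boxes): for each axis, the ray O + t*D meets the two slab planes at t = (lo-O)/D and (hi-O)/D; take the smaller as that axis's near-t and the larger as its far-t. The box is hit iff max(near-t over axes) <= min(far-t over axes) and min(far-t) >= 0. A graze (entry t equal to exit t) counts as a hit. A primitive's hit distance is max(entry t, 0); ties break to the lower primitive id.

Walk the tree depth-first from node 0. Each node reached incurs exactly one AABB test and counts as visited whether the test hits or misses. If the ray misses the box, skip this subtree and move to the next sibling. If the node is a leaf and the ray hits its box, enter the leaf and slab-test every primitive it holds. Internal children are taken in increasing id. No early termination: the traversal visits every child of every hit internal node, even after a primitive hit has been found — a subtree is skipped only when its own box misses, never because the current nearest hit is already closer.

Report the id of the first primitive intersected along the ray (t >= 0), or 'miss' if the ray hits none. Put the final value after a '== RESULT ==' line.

Trace the traversal:
N0 x:[3,41] y:[57/2,49] z:[27,93/2] -> hit [57/2,41], descend [2, 21]
  N2 x:[3,41] y:[57/2,73/2] z:[27,87/2] -> hit [57/2,73/2], descend [8, 14]
    N8 x:[3,25] y:[29,73/2] z:[27,87/2] -> miss, prune
    N14 x:[25,41] y:[57/2,71/2] z:[59/2,42] -> hit [59/2,71/2], descend [23, 28]
      N23 x:[25,39] y:[57/2,71/2] z:[73/2,42] -> miss, prune
      N28 x:[29,41] y:[59/2,33] z:[59/2,31] -> hit [59/2,31], descend [1, 29]
        N1 x:[29,32] y:[59/2,63/2] z:[30,31] -> hit [30,31] leaf, test {P1@t=30}
        N29 x:[36,41] y:[61/2,33] z:[59/2,31] -> miss, prune
  N21 x:[4,28] y:[37,49] z:[28,93/2] -> miss, prune

9 AABB tests over nodes [0, 2, 8, 14, 23, 28, 1, 29, 21]; 1 leaf entered; closest P1.

== RESULT ==
1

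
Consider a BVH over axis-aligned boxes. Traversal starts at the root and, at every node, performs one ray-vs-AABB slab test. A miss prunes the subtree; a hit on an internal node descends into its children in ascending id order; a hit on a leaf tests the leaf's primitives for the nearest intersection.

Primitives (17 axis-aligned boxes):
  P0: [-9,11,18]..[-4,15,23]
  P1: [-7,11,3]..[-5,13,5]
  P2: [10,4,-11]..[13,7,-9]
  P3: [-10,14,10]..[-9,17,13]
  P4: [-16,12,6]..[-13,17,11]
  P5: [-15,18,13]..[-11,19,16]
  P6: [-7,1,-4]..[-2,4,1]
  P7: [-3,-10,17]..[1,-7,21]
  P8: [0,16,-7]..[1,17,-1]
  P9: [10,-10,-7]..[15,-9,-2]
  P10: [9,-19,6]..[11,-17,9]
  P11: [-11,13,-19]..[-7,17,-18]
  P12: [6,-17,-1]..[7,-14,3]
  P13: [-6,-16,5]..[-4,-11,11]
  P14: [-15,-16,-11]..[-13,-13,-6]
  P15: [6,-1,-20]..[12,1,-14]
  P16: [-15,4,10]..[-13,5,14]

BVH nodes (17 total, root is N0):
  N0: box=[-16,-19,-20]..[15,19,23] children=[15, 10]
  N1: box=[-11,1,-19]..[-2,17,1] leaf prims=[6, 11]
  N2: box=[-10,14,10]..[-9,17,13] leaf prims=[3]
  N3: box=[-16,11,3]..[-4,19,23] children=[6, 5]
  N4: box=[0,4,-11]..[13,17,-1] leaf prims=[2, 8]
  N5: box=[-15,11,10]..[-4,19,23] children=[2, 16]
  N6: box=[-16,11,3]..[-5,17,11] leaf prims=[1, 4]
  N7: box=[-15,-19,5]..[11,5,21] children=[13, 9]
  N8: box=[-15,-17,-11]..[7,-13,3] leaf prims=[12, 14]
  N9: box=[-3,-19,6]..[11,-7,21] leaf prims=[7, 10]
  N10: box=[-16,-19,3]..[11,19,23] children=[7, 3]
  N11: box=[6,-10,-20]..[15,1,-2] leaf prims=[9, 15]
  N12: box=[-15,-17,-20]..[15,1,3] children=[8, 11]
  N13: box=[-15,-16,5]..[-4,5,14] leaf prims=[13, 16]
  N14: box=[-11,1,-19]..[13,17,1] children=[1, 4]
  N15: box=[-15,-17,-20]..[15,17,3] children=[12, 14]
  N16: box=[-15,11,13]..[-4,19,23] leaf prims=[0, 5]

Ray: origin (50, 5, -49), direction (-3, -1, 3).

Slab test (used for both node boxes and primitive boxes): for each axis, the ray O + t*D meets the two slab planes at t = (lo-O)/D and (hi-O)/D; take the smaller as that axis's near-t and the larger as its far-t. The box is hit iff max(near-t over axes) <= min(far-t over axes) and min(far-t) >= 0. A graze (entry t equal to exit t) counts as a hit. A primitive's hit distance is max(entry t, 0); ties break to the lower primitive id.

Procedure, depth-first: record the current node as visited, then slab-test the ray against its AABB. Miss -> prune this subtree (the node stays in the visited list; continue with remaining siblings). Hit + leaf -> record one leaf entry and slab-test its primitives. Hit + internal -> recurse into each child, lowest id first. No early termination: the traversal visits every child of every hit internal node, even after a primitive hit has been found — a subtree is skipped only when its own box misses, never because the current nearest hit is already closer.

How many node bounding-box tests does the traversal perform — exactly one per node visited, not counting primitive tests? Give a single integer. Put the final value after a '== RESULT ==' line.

Walk:
N0 x:[35/3,22] y:[-14,24] z:[29/3,24] -> hit [35/3,22], descend [10, 15]
  N10 x:[13,22] y:[-14,24] z:[52/3,24] -> hit [52/3,22], descend [3, 7]
    N3 x:[18,22] y:[-14,-6] z:[52/3,24] -> miss, prune
    N7 x:[13,65/3] y:[0,24] z:[18,70/3] -> hit [18,65/3], descend [9, 13]
      N9 x:[13,53/3] y:[12,24] z:[55/3,70/3] -> miss, prune
      N13 x:[18,65/3] y:[0,21] z:[18,21] -> hit [18,21] leaf, test {P13@t=18, P16(miss)}
  N15 x:[35/3,65/3] y:[-12,22] z:[29/3,52/3] -> hit [35/3,52/3], descend [12, 14]
    N12 x:[35/3,65/3] y:[4,22] z:[29/3,52/3] -> hit [35/3,52/3], descend [8, 11]
      N8 x:[43/3,65/3] y:[18,22] z:[38/3,52/3] -> miss, prune
      N11 x:[35/3,44/3] y:[4,15] z:[29/3,47/3] -> hit [35/3,44/3] leaf, test {P9(miss), P15(miss)}
    N14 x:[37/3,61/3] y:[-12,4] z:[10,50/3] -> miss, prune

order=[0, 10, 3, 7, 9, 13, 15, 12, 8, 11, 14]  |boxes|=11  |leaves|=2  hit=P13

== RESULT ==
11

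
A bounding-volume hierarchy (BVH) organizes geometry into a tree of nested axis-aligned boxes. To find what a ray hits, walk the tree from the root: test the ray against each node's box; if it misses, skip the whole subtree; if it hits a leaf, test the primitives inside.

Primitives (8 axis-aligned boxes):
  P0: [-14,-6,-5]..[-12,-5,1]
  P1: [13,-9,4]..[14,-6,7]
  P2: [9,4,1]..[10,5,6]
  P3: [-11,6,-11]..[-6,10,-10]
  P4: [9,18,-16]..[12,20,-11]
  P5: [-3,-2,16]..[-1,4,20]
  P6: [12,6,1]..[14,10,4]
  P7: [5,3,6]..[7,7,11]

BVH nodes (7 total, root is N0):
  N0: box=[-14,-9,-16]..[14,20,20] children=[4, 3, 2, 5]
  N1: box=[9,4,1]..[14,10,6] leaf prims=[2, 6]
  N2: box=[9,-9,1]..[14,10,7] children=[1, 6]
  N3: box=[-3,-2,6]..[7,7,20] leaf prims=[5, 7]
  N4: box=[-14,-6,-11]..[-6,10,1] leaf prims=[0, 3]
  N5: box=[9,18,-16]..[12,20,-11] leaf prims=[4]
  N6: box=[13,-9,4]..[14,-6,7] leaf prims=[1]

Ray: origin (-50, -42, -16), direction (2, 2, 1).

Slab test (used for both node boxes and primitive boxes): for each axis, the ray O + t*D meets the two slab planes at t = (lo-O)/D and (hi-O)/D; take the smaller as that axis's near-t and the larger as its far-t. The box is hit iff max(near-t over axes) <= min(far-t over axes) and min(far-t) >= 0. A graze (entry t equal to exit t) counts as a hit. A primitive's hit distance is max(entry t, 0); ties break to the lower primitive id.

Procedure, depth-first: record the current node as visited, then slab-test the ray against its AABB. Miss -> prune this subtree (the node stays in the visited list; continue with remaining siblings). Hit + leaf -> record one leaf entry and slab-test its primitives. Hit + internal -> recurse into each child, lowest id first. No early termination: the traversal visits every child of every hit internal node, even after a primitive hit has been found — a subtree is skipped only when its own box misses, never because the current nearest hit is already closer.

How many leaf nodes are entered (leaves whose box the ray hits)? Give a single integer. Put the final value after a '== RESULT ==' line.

Walk:
N0 x:[18,32] y:[33/2,31] z:[0,36] -> hit [18,31], descend [2, 3, 4, 5]
  N2 x:[59/2,32] y:[33/2,26] z:[17,23] -> miss, prune
  N3 x:[47/2,57/2] y:[20,49/2] z:[22,36] -> hit [47/2,49/2] leaf, test {P5(miss), P7(miss)}
  N4 x:[18,22] y:[18,26] z:[5,17] -> miss, prune
  N5 x:[59/2,31] y:[30,31] z:[0,5] -> miss, prune

Summary -> nodes [0, 2, 3, 4, 5]; box-tests=5; leaf-entries=1; first=miss

== RESULT ==
1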